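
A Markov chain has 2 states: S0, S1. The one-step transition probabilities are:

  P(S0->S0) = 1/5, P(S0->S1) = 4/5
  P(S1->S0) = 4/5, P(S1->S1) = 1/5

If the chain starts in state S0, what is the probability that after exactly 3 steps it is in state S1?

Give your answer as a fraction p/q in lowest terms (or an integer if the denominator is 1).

Answer: 76/125

Derivation:
Computing P^3 by repeated multiplication:
P^1 =
  S0: [1/5, 4/5]
  S1: [4/5, 1/5]
P^2 =
  S0: [17/25, 8/25]
  S1: [8/25, 17/25]
P^3 =
  S0: [49/125, 76/125]
  S1: [76/125, 49/125]

(P^3)[S0 -> S1] = 76/125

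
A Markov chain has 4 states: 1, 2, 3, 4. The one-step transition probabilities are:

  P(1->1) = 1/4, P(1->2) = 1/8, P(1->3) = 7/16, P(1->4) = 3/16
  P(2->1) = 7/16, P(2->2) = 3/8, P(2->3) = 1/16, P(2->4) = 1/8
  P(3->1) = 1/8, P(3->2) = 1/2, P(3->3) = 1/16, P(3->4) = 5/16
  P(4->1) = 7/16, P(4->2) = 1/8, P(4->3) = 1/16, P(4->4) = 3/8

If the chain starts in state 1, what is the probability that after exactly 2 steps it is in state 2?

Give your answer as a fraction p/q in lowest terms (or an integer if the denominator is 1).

Answer: 41/128

Derivation:
Computing P^2 by repeated multiplication:
P^1 =
  1: [1/4, 1/8, 7/16, 3/16]
  2: [7/16, 3/8, 1/16, 1/8]
  3: [1/8, 1/2, 1/16, 5/16]
  4: [7/16, 1/8, 1/16, 3/8]
P^2 =
  1: [65/256, 41/128, 5/32, 69/256]
  2: [43/128, 31/128, 29/128, 25/128]
  3: [101/256, 35/128, 7/64, 57/256]
  4: [43/128, 23/128, 29/128, 33/128]

(P^2)[1 -> 2] = 41/128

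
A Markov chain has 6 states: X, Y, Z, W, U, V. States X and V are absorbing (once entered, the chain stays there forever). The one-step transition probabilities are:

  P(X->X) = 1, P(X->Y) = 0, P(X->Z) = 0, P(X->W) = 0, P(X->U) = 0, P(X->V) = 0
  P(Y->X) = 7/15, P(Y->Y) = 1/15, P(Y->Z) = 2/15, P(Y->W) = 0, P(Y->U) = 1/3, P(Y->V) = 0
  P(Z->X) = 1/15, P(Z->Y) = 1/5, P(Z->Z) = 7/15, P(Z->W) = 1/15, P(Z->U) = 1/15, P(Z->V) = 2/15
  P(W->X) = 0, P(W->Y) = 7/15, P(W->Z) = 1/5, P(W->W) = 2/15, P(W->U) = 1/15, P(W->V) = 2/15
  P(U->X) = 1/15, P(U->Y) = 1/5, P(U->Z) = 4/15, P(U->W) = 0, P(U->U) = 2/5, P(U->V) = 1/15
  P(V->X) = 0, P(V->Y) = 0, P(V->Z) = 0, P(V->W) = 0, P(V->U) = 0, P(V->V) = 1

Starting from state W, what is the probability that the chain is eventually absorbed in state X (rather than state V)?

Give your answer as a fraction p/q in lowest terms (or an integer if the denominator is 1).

Answer: 5362/8595

Derivation:
Let a_i = P(absorbed in X | start in state i).
Boundary conditions: a_X = 1, a_V = 0.
For each transient state i, a_i = sum_j P(i->j) * a_j:
  a_Y = 7/15*a_X + 1/15*a_Y + 2/15*a_Z + 0*a_W + 1/3*a_U + 0*a_V
  a_Z = 1/15*a_X + 1/5*a_Y + 7/15*a_Z + 1/15*a_W + 1/15*a_U + 2/15*a_V
  a_W = 0*a_X + 7/15*a_Y + 1/5*a_Z + 2/15*a_W + 1/15*a_U + 2/15*a_V
  a_U = 1/15*a_X + 1/5*a_Y + 4/15*a_Z + 0*a_W + 2/5*a_U + 1/15*a_V

Substituting a_X = 1 and a_V = 0, rearrange to (I - Q) a = r where r[i] = P(i -> X):
  [14/15, -2/15, 0, -1/3] . (a_Y, a_Z, a_W, a_U) = 7/15
  [-1/5, 8/15, -1/15, -1/15] . (a_Y, a_Z, a_W, a_U) = 1/15
  [-7/15, -1/5, 13/15, -1/15] . (a_Y, a_Z, a_W, a_U) = 0
  [-1/5, -4/15, 0, 3/5] . (a_Y, a_Z, a_W, a_U) = 1/15

Solving yields:
  a_Y = 6998/8595
  a_Z = 1687/2865
  a_W = 5362/8595
  a_U = 5537/8595

Starting state is W, so the absorption probability is a_W = 5362/8595.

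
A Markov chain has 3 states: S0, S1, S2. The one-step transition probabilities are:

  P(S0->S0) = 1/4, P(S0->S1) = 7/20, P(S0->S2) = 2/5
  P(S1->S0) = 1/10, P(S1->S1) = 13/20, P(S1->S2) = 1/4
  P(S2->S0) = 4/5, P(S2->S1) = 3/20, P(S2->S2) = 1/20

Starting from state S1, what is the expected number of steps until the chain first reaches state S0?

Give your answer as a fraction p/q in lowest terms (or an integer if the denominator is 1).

Answer: 240/59

Derivation:
Let h_i = expected steps to first reach S0 from state i.
Boundary: h_S0 = 0.
First-step equations for the other states:
  h_S1 = 1 + 1/10*h_S0 + 13/20*h_S1 + 1/4*h_S2
  h_S2 = 1 + 4/5*h_S0 + 3/20*h_S1 + 1/20*h_S2

Substituting h_S0 = 0 and rearranging gives the linear system (I - Q) h = 1:
  [7/20, -1/4] . (h_S1, h_S2) = 1
  [-3/20, 19/20] . (h_S1, h_S2) = 1

Solving yields:
  h_S1 = 240/59
  h_S2 = 100/59

Starting state is S1, so the expected hitting time is h_S1 = 240/59.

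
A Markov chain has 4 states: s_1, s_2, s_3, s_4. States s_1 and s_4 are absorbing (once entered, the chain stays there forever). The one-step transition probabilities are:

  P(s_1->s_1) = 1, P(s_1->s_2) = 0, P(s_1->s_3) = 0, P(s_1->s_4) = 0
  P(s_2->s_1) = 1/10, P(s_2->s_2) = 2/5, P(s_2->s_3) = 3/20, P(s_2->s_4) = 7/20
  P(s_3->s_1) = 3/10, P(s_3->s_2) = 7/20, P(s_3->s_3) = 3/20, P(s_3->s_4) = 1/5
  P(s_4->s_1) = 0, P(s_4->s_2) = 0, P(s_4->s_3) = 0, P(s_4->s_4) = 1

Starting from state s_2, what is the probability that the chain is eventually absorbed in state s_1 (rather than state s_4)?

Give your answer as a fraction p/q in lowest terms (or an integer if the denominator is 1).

Answer: 52/183

Derivation:
Let a_i = P(absorbed in s_1 | start in state i).
Boundary conditions: a_s_1 = 1, a_s_4 = 0.
For each transient state i, a_i = sum_j P(i->j) * a_j:
  a_s_2 = 1/10*a_s_1 + 2/5*a_s_2 + 3/20*a_s_3 + 7/20*a_s_4
  a_s_3 = 3/10*a_s_1 + 7/20*a_s_2 + 3/20*a_s_3 + 1/5*a_s_4

Substituting a_s_1 = 1 and a_s_4 = 0, rearrange to (I - Q) a = r where r[i] = P(i -> s_1):
  [3/5, -3/20] . (a_s_2, a_s_3) = 1/10
  [-7/20, 17/20] . (a_s_2, a_s_3) = 3/10

Solving yields:
  a_s_2 = 52/183
  a_s_3 = 86/183

Starting state is s_2, so the absorption probability is a_s_2 = 52/183.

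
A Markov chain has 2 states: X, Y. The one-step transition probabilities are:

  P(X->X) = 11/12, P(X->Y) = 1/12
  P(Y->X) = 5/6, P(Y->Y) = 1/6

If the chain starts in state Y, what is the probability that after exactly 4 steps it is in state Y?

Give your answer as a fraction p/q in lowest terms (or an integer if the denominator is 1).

Computing P^4 by repeated multiplication:
P^1 =
  X: [11/12, 1/12]
  Y: [5/6, 1/6]
P^2 =
  X: [131/144, 13/144]
  Y: [65/72, 7/72]
P^3 =
  X: [1571/1728, 157/1728]
  Y: [785/864, 79/864]
P^4 =
  X: [18851/20736, 1885/20736]
  Y: [9425/10368, 943/10368]

(P^4)[Y -> Y] = 943/10368

Answer: 943/10368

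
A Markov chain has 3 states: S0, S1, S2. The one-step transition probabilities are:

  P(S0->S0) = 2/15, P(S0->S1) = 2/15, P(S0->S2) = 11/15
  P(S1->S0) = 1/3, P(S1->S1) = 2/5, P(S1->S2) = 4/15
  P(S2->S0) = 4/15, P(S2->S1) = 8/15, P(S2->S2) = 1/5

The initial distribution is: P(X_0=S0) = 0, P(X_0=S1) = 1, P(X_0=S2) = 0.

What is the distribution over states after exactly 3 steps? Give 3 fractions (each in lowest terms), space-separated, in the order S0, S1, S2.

Answer: 866/3375 436/1125 1201/3375

Derivation:
Propagating the distribution step by step (d_{t+1} = d_t * P):
d_0 = (S0=0, S1=1, S2=0)
  d_1[S0] = 0*2/15 + 1*1/3 + 0*4/15 = 1/3
  d_1[S1] = 0*2/15 + 1*2/5 + 0*8/15 = 2/5
  d_1[S2] = 0*11/15 + 1*4/15 + 0*1/5 = 4/15
d_1 = (S0=1/3, S1=2/5, S2=4/15)
  d_2[S0] = 1/3*2/15 + 2/5*1/3 + 4/15*4/15 = 56/225
  d_2[S1] = 1/3*2/15 + 2/5*2/5 + 4/15*8/15 = 26/75
  d_2[S2] = 1/3*11/15 + 2/5*4/15 + 4/15*1/5 = 91/225
d_2 = (S0=56/225, S1=26/75, S2=91/225)
  d_3[S0] = 56/225*2/15 + 26/75*1/3 + 91/225*4/15 = 866/3375
  d_3[S1] = 56/225*2/15 + 26/75*2/5 + 91/225*8/15 = 436/1125
  d_3[S2] = 56/225*11/15 + 26/75*4/15 + 91/225*1/5 = 1201/3375
d_3 = (S0=866/3375, S1=436/1125, S2=1201/3375)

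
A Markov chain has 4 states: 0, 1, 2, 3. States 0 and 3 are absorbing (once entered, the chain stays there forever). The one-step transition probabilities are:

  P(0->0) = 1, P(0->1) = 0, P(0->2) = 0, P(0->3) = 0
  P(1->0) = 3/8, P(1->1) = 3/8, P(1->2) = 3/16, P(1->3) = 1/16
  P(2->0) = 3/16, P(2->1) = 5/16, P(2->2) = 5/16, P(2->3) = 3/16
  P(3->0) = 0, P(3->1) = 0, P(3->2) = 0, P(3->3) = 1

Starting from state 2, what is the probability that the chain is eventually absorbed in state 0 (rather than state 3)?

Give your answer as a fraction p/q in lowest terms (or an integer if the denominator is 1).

Let a_i = P(absorbed in 0 | start in state i).
Boundary conditions: a_0 = 1, a_3 = 0.
For each transient state i, a_i = sum_j P(i->j) * a_j:
  a_1 = 3/8*a_0 + 3/8*a_1 + 3/16*a_2 + 1/16*a_3
  a_2 = 3/16*a_0 + 5/16*a_1 + 5/16*a_2 + 3/16*a_3

Substituting a_0 = 1 and a_3 = 0, rearrange to (I - Q) a = r where r[i] = P(i -> 0):
  [5/8, -3/16] . (a_1, a_2) = 3/8
  [-5/16, 11/16] . (a_1, a_2) = 3/16

Solving yields:
  a_1 = 15/19
  a_2 = 12/19

Starting state is 2, so the absorption probability is a_2 = 12/19.

Answer: 12/19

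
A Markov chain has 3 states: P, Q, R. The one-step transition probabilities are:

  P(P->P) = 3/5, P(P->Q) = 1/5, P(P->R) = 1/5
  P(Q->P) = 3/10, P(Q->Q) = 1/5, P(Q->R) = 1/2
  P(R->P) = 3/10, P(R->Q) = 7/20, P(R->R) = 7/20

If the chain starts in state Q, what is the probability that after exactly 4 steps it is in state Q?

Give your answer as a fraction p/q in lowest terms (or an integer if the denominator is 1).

Answer: 19993/80000

Derivation:
Computing P^4 by repeated multiplication:
P^1 =
  P: [3/5, 1/5, 1/5]
  Q: [3/10, 1/5, 1/2]
  R: [3/10, 7/20, 7/20]
P^2 =
  P: [12/25, 23/100, 29/100]
  Q: [39/100, 11/40, 67/200]
  R: [39/100, 101/400, 143/400]
P^3 =
  P: [111/250, 487/2000, 5/16]
  Q: [417/1000, 1001/4000, 1331/4000]
  R: [417/1000, 2029/8000, 527/1600]
P^4 =
  P: [1083/2500, 79/320, 12797/40000]
  Q: [4251/10000, 19993/80000, 25999/80000]
  R: [4251/10000, 7981/32000, 52079/160000]

(P^4)[Q -> Q] = 19993/80000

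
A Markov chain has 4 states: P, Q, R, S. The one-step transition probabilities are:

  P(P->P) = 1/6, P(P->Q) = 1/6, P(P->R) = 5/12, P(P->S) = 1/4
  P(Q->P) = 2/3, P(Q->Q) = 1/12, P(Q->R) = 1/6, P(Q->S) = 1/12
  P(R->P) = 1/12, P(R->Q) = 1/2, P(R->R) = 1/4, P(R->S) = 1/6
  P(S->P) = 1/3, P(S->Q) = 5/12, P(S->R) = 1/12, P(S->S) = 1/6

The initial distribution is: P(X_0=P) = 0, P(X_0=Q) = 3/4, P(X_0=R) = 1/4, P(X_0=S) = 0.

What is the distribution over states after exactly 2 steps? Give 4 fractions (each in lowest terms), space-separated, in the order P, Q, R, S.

Answer: 151/576 23/96 175/576 7/36

Derivation:
Propagating the distribution step by step (d_{t+1} = d_t * P):
d_0 = (P=0, Q=3/4, R=1/4, S=0)
  d_1[P] = 0*1/6 + 3/4*2/3 + 1/4*1/12 + 0*1/3 = 25/48
  d_1[Q] = 0*1/6 + 3/4*1/12 + 1/4*1/2 + 0*5/12 = 3/16
  d_1[R] = 0*5/12 + 3/4*1/6 + 1/4*1/4 + 0*1/12 = 3/16
  d_1[S] = 0*1/4 + 3/4*1/12 + 1/4*1/6 + 0*1/6 = 5/48
d_1 = (P=25/48, Q=3/16, R=3/16, S=5/48)
  d_2[P] = 25/48*1/6 + 3/16*2/3 + 3/16*1/12 + 5/48*1/3 = 151/576
  d_2[Q] = 25/48*1/6 + 3/16*1/12 + 3/16*1/2 + 5/48*5/12 = 23/96
  d_2[R] = 25/48*5/12 + 3/16*1/6 + 3/16*1/4 + 5/48*1/12 = 175/576
  d_2[S] = 25/48*1/4 + 3/16*1/12 + 3/16*1/6 + 5/48*1/6 = 7/36
d_2 = (P=151/576, Q=23/96, R=175/576, S=7/36)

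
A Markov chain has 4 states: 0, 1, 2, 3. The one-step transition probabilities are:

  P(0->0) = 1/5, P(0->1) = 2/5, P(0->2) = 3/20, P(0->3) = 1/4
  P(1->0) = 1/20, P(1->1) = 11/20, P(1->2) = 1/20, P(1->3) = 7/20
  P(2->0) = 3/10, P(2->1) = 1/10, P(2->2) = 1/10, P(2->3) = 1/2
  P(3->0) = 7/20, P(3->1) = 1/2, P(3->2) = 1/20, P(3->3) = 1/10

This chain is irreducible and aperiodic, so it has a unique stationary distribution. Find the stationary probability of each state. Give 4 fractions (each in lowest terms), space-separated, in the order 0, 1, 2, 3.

The stationary distribution satisfies pi = pi * P, i.e.:
  pi_0 = 1/5*pi_0 + 1/20*pi_1 + 3/10*pi_2 + 7/20*pi_3
  pi_1 = 2/5*pi_0 + 11/20*pi_1 + 1/10*pi_2 + 1/2*pi_3
  pi_2 = 3/20*pi_0 + 1/20*pi_1 + 1/10*pi_2 + 1/20*pi_3
  pi_3 = 1/4*pi_0 + 7/20*pi_1 + 1/2*pi_2 + 1/10*pi_3
with normalization: pi_0 + pi_1 + pi_2 + pi_3 = 1.

Using the first 3 balance equations plus normalization, the linear system A*pi = b is:
  [-4/5, 1/20, 3/10, 7/20] . pi = 0
  [2/5, -9/20, 1/10, 1/2] . pi = 0
  [3/20, 1/20, -9/10, 1/20] . pi = 0
  [1, 1, 1, 1] . pi = 1

Solving yields:
  pi_0 = 1416/8017
  pi_1 = 3830/8017
  pi_2 = 571/8017
  pi_3 = 2200/8017

Verification (pi * P):
  1416/8017*1/5 + 3830/8017*1/20 + 571/8017*3/10 + 2200/8017*7/20 = 1416/8017 = pi_0  (ok)
  1416/8017*2/5 + 3830/8017*11/20 + 571/8017*1/10 + 2200/8017*1/2 = 3830/8017 = pi_1  (ok)
  1416/8017*3/20 + 3830/8017*1/20 + 571/8017*1/10 + 2200/8017*1/20 = 571/8017 = pi_2  (ok)
  1416/8017*1/4 + 3830/8017*7/20 + 571/8017*1/2 + 2200/8017*1/10 = 2200/8017 = pi_3  (ok)

Answer: 1416/8017 3830/8017 571/8017 2200/8017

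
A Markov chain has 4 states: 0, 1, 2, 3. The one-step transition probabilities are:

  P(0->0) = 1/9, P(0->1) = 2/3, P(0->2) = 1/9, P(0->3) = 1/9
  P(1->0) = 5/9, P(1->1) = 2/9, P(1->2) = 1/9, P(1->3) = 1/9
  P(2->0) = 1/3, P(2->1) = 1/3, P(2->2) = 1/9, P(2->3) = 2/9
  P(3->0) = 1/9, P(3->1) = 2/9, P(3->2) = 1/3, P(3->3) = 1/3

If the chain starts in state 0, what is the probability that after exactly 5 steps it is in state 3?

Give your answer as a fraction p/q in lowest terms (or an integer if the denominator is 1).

Computing P^5 by repeated multiplication:
P^1 =
  0: [1/9, 2/3, 1/9, 1/9]
  1: [5/9, 2/9, 1/9, 1/9]
  2: [1/3, 1/3, 1/9, 2/9]
  3: [1/9, 2/9, 1/3, 1/3]
P^2 =
  0: [35/81, 23/81, 11/81, 4/27]
  1: [19/81, 13/27, 11/81, 4/27]
  2: [23/81, 31/81, 13/81, 14/81]
  3: [23/81, 25/81, 5/27, 2/9]
P^3 =
  0: [65/243, 313/729, 35/243, 116/729]
  1: [259/729, 83/243, 35/243, 116/729]
  2: [77/243, 89/243, 109/729, 122/729]
  3: [211/729, 269/729, 13/81, 44/243]
P^4 =
  0: [2191/6561, 781/2187, 961/6561, 1066/6561]
  1: [215/729, 2599/6561, 961/6561, 1066/6561]
  2: [2015/6561, 2491/6561, 973/6561, 1082/6561]
  3: [2039/6561, 2419/6561, 331/2187, 370/2187]
P^5 =
  0: [17855/59049, 22847/59049, 8693/59049, 3218/19683]
  1: [6293/19683, 21823/59049, 8693/59049, 3218/19683]
  2: [6157/19683, 7385/19683, 8725/59049, 9698/59049]
  3: [18223/59049, 22271/59049, 2927/19683, 362/2187]

(P^5)[0 -> 3] = 3218/19683

Answer: 3218/19683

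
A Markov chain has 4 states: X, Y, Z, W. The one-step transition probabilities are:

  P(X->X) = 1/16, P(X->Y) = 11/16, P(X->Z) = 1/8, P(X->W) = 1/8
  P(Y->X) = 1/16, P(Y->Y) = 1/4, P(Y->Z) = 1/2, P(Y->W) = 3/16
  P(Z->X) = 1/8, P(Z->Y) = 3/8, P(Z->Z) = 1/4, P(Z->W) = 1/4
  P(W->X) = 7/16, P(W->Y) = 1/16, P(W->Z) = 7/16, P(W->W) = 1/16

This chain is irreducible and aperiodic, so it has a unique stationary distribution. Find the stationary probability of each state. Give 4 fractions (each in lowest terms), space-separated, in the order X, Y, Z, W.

The stationary distribution satisfies pi = pi * P, i.e.:
  pi_X = 1/16*pi_X + 1/16*pi_Y + 1/8*pi_Z + 7/16*pi_W
  pi_Y = 11/16*pi_X + 1/4*pi_Y + 3/8*pi_Z + 1/16*pi_W
  pi_Z = 1/8*pi_X + 1/2*pi_Y + 1/4*pi_Z + 7/16*pi_W
  pi_W = 1/8*pi_X + 3/16*pi_Y + 1/4*pi_Z + 1/16*pi_W
with normalization: pi_X + pi_Y + pi_Z + pi_W = 1.

Using the first 3 balance equations plus normalization, the linear system A*pi = b is:
  [-15/16, 1/16, 1/8, 7/16] . pi = 0
  [11/16, -3/4, 3/8, 1/16] . pi = 0
  [1/8, 1/2, -3/4, 7/16] . pi = 0
  [1, 1, 1, 1] . pi = 1

Solving yields:
  pi_X = 910/6039
  pi_Y = 656/2013
  pi_Z = 2089/6039
  pi_W = 1072/6039

Verification (pi * P):
  910/6039*1/16 + 656/2013*1/16 + 2089/6039*1/8 + 1072/6039*7/16 = 910/6039 = pi_X  (ok)
  910/6039*11/16 + 656/2013*1/4 + 2089/6039*3/8 + 1072/6039*1/16 = 656/2013 = pi_Y  (ok)
  910/6039*1/8 + 656/2013*1/2 + 2089/6039*1/4 + 1072/6039*7/16 = 2089/6039 = pi_Z  (ok)
  910/6039*1/8 + 656/2013*3/16 + 2089/6039*1/4 + 1072/6039*1/16 = 1072/6039 = pi_W  (ok)

Answer: 910/6039 656/2013 2089/6039 1072/6039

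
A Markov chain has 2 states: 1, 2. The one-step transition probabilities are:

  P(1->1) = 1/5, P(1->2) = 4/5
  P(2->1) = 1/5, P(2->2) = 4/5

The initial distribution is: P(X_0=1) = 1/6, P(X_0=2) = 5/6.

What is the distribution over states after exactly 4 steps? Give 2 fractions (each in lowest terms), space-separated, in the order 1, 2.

Propagating the distribution step by step (d_{t+1} = d_t * P):
d_0 = (1=1/6, 2=5/6)
  d_1[1] = 1/6*1/5 + 5/6*1/5 = 1/5
  d_1[2] = 1/6*4/5 + 5/6*4/5 = 4/5
d_1 = (1=1/5, 2=4/5)
  d_2[1] = 1/5*1/5 + 4/5*1/5 = 1/5
  d_2[2] = 1/5*4/5 + 4/5*4/5 = 4/5
d_2 = (1=1/5, 2=4/5)
  d_3[1] = 1/5*1/5 + 4/5*1/5 = 1/5
  d_3[2] = 1/5*4/5 + 4/5*4/5 = 4/5
d_3 = (1=1/5, 2=4/5)
  d_4[1] = 1/5*1/5 + 4/5*1/5 = 1/5
  d_4[2] = 1/5*4/5 + 4/5*4/5 = 4/5
d_4 = (1=1/5, 2=4/5)

Answer: 1/5 4/5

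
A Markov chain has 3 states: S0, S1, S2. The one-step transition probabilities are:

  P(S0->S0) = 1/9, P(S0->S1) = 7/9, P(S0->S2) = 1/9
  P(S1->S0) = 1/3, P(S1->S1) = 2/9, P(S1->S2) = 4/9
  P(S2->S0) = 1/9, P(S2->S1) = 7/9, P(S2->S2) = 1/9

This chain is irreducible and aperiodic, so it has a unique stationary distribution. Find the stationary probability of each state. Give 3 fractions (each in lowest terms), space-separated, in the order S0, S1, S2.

Answer: 2/9 1/2 5/18

Derivation:
The stationary distribution satisfies pi = pi * P, i.e.:
  pi_S0 = 1/9*pi_S0 + 1/3*pi_S1 + 1/9*pi_S2
  pi_S1 = 7/9*pi_S0 + 2/9*pi_S1 + 7/9*pi_S2
  pi_S2 = 1/9*pi_S0 + 4/9*pi_S1 + 1/9*pi_S2
with normalization: pi_S0 + pi_S1 + pi_S2 = 1.

Using the first 2 balance equations plus normalization, the linear system A*pi = b is:
  [-8/9, 1/3, 1/9] . pi = 0
  [7/9, -7/9, 7/9] . pi = 0
  [1, 1, 1] . pi = 1

Solving yields:
  pi_S0 = 2/9
  pi_S1 = 1/2
  pi_S2 = 5/18

Verification (pi * P):
  2/9*1/9 + 1/2*1/3 + 5/18*1/9 = 2/9 = pi_S0  (ok)
  2/9*7/9 + 1/2*2/9 + 5/18*7/9 = 1/2 = pi_S1  (ok)
  2/9*1/9 + 1/2*4/9 + 5/18*1/9 = 5/18 = pi_S2  (ok)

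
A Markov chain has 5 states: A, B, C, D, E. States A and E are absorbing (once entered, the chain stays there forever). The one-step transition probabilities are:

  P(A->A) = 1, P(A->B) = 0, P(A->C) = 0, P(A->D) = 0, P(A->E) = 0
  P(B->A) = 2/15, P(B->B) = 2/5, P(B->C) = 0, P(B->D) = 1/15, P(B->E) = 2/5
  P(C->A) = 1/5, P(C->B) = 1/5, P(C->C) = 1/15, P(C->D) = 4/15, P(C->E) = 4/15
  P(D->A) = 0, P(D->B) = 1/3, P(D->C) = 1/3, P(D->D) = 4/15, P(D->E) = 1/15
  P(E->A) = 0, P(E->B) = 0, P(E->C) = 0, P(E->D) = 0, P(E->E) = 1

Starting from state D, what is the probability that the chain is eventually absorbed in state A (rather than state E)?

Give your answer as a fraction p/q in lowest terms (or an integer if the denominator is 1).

Answer: 305/1121

Derivation:
Let a_i = P(absorbed in A | start in state i).
Boundary conditions: a_A = 1, a_E = 0.
For each transient state i, a_i = sum_j P(i->j) * a_j:
  a_B = 2/15*a_A + 2/5*a_B + 0*a_C + 1/15*a_D + 2/5*a_E
  a_C = 1/5*a_A + 1/5*a_B + 1/15*a_C + 4/15*a_D + 4/15*a_E
  a_D = 0*a_A + 1/3*a_B + 1/3*a_C + 4/15*a_D + 1/15*a_E

Substituting a_A = 1 and a_E = 0, rearrange to (I - Q) a = r where r[i] = P(i -> A):
  [3/5, 0, -1/15] . (a_B, a_C, a_D) = 2/15
  [-1/5, 14/15, -4/15] . (a_B, a_C, a_D) = 1/5
  [-1/3, -1/3, 11/15] . (a_B, a_C, a_D) = 0

Solving yields:
  a_B = 283/1121
  a_C = 388/1121
  a_D = 305/1121

Starting state is D, so the absorption probability is a_D = 305/1121.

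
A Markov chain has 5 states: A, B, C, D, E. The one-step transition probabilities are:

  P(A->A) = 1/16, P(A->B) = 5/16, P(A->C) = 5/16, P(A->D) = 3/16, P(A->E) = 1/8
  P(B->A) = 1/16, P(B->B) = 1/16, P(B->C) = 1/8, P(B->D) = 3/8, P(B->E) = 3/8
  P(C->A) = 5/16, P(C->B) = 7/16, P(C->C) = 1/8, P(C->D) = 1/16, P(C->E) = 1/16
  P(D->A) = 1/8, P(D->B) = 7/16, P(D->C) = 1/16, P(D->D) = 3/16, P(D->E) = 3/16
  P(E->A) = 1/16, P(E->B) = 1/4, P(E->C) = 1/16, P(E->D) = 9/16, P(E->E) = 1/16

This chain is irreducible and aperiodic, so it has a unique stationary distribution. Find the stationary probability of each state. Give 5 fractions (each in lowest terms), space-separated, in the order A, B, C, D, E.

Answer: 1528/13907 27417/97349 11170/97349 29107/97349 18959/97349

Derivation:
The stationary distribution satisfies pi = pi * P, i.e.:
  pi_A = 1/16*pi_A + 1/16*pi_B + 5/16*pi_C + 1/8*pi_D + 1/16*pi_E
  pi_B = 5/16*pi_A + 1/16*pi_B + 7/16*pi_C + 7/16*pi_D + 1/4*pi_E
  pi_C = 5/16*pi_A + 1/8*pi_B + 1/8*pi_C + 1/16*pi_D + 1/16*pi_E
  pi_D = 3/16*pi_A + 3/8*pi_B + 1/16*pi_C + 3/16*pi_D + 9/16*pi_E
  pi_E = 1/8*pi_A + 3/8*pi_B + 1/16*pi_C + 3/16*pi_D + 1/16*pi_E
with normalization: pi_A + pi_B + pi_C + pi_D + pi_E = 1.

Using the first 4 balance equations plus normalization, the linear system A*pi = b is:
  [-15/16, 1/16, 5/16, 1/8, 1/16] . pi = 0
  [5/16, -15/16, 7/16, 7/16, 1/4] . pi = 0
  [5/16, 1/8, -7/8, 1/16, 1/16] . pi = 0
  [3/16, 3/8, 1/16, -13/16, 9/16] . pi = 0
  [1, 1, 1, 1, 1] . pi = 1

Solving yields:
  pi_A = 1528/13907
  pi_B = 27417/97349
  pi_C = 11170/97349
  pi_D = 29107/97349
  pi_E = 18959/97349

Verification (pi * P):
  1528/13907*1/16 + 27417/97349*1/16 + 11170/97349*5/16 + 29107/97349*1/8 + 18959/97349*1/16 = 1528/13907 = pi_A  (ok)
  1528/13907*5/16 + 27417/97349*1/16 + 11170/97349*7/16 + 29107/97349*7/16 + 18959/97349*1/4 = 27417/97349 = pi_B  (ok)
  1528/13907*5/16 + 27417/97349*1/8 + 11170/97349*1/8 + 29107/97349*1/16 + 18959/97349*1/16 = 11170/97349 = pi_C  (ok)
  1528/13907*3/16 + 27417/97349*3/8 + 11170/97349*1/16 + 29107/97349*3/16 + 18959/97349*9/16 = 29107/97349 = pi_D  (ok)
  1528/13907*1/8 + 27417/97349*3/8 + 11170/97349*1/16 + 29107/97349*3/16 + 18959/97349*1/16 = 18959/97349 = pi_E  (ok)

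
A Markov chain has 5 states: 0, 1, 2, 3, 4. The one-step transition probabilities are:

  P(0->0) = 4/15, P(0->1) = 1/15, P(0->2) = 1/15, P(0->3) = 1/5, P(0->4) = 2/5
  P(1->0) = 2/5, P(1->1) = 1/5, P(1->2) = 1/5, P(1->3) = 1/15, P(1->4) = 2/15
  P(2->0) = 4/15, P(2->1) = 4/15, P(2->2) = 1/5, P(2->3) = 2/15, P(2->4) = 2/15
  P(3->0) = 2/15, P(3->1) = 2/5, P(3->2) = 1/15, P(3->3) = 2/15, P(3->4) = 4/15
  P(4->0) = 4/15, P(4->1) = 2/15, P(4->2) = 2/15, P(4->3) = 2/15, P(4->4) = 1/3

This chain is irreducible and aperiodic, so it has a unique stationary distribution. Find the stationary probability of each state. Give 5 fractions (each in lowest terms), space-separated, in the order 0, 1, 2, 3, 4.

Answer: 3080/11313 2051/11313 1430/11313 1577/11313 3175/11313

Derivation:
The stationary distribution satisfies pi = pi * P, i.e.:
  pi_0 = 4/15*pi_0 + 2/5*pi_1 + 4/15*pi_2 + 2/15*pi_3 + 4/15*pi_4
  pi_1 = 1/15*pi_0 + 1/5*pi_1 + 4/15*pi_2 + 2/5*pi_3 + 2/15*pi_4
  pi_2 = 1/15*pi_0 + 1/5*pi_1 + 1/5*pi_2 + 1/15*pi_3 + 2/15*pi_4
  pi_3 = 1/5*pi_0 + 1/15*pi_1 + 2/15*pi_2 + 2/15*pi_3 + 2/15*pi_4
  pi_4 = 2/5*pi_0 + 2/15*pi_1 + 2/15*pi_2 + 4/15*pi_3 + 1/3*pi_4
with normalization: pi_0 + pi_1 + pi_2 + pi_3 + pi_4 = 1.

Using the first 4 balance equations plus normalization, the linear system A*pi = b is:
  [-11/15, 2/5, 4/15, 2/15, 4/15] . pi = 0
  [1/15, -4/5, 4/15, 2/5, 2/15] . pi = 0
  [1/15, 1/5, -4/5, 1/15, 2/15] . pi = 0
  [1/5, 1/15, 2/15, -13/15, 2/15] . pi = 0
  [1, 1, 1, 1, 1] . pi = 1

Solving yields:
  pi_0 = 3080/11313
  pi_1 = 2051/11313
  pi_2 = 1430/11313
  pi_3 = 1577/11313
  pi_4 = 3175/11313

Verification (pi * P):
  3080/11313*4/15 + 2051/11313*2/5 + 1430/11313*4/15 + 1577/11313*2/15 + 3175/11313*4/15 = 3080/11313 = pi_0  (ok)
  3080/11313*1/15 + 2051/11313*1/5 + 1430/11313*4/15 + 1577/11313*2/5 + 3175/11313*2/15 = 2051/11313 = pi_1  (ok)
  3080/11313*1/15 + 2051/11313*1/5 + 1430/11313*1/5 + 1577/11313*1/15 + 3175/11313*2/15 = 1430/11313 = pi_2  (ok)
  3080/11313*1/5 + 2051/11313*1/15 + 1430/11313*2/15 + 1577/11313*2/15 + 3175/11313*2/15 = 1577/11313 = pi_3  (ok)
  3080/11313*2/5 + 2051/11313*2/15 + 1430/11313*2/15 + 1577/11313*4/15 + 3175/11313*1/3 = 3175/11313 = pi_4  (ok)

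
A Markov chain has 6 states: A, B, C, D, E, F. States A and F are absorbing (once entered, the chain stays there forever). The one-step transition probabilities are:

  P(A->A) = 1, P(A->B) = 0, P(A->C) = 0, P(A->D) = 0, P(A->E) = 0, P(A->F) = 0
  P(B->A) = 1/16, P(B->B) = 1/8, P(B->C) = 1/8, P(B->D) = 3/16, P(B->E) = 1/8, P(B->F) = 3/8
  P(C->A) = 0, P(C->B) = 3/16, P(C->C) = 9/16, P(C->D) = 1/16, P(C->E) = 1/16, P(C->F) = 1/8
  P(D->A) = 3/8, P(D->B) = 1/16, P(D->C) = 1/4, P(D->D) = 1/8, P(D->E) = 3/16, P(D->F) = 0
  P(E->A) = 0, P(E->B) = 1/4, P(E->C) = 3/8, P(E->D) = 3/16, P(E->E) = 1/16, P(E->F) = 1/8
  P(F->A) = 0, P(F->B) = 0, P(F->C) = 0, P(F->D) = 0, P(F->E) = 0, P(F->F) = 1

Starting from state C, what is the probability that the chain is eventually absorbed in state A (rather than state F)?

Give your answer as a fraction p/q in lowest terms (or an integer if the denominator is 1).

Answer: 3143/13203

Derivation:
Let a_i = P(absorbed in A | start in state i).
Boundary conditions: a_A = 1, a_F = 0.
For each transient state i, a_i = sum_j P(i->j) * a_j:
  a_B = 1/16*a_A + 1/8*a_B + 1/8*a_C + 3/16*a_D + 1/8*a_E + 3/8*a_F
  a_C = 0*a_A + 3/16*a_B + 9/16*a_C + 1/16*a_D + 1/16*a_E + 1/8*a_F
  a_D = 3/8*a_A + 1/16*a_B + 1/4*a_C + 1/8*a_D + 3/16*a_E + 0*a_F
  a_E = 0*a_A + 1/4*a_B + 3/8*a_C + 3/16*a_D + 1/16*a_E + 1/8*a_F

Substituting a_A = 1 and a_F = 0, rearrange to (I - Q) a = r where r[i] = P(i -> A):
  [7/8, -1/8, -3/16, -1/8] . (a_B, a_C, a_D, a_E) = 1/16
  [-3/16, 7/16, -1/16, -1/16] . (a_B, a_C, a_D, a_E) = 0
  [-1/16, -1/4, 7/8, -3/16] . (a_B, a_C, a_D, a_E) = 3/8
  [-1/4, -3/8, -3/16, 15/16] . (a_B, a_C, a_D, a_E) = 0

Solving yields:
  a_B = 395/1467
  a_C = 3143/13203
  a_D = 7609/13203
  a_E = 3727/13203

Starting state is C, so the absorption probability is a_C = 3143/13203.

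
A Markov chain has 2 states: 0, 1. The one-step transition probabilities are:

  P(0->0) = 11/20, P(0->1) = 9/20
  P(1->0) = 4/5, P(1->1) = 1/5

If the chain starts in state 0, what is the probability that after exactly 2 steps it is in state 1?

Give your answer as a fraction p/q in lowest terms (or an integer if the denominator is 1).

Computing P^2 by repeated multiplication:
P^1 =
  0: [11/20, 9/20]
  1: [4/5, 1/5]
P^2 =
  0: [53/80, 27/80]
  1: [3/5, 2/5]

(P^2)[0 -> 1] = 27/80

Answer: 27/80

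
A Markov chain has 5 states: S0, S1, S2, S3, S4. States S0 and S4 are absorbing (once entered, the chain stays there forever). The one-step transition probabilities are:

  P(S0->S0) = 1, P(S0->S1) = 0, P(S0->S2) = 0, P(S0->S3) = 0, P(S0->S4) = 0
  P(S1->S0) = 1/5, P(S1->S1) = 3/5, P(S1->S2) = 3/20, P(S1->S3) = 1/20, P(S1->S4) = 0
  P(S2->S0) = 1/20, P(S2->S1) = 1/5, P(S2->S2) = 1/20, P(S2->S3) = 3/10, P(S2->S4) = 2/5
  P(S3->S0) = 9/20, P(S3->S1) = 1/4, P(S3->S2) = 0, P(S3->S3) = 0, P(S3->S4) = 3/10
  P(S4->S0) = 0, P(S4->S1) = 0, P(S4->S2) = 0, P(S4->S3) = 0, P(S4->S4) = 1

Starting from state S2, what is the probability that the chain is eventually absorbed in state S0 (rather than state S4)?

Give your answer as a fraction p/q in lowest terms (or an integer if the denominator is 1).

Answer: 1063/2615

Derivation:
Let a_i = P(absorbed in S0 | start in state i).
Boundary conditions: a_S0 = 1, a_S4 = 0.
For each transient state i, a_i = sum_j P(i->j) * a_j:
  a_S1 = 1/5*a_S0 + 3/5*a_S1 + 3/20*a_S2 + 1/20*a_S3 + 0*a_S4
  a_S2 = 1/20*a_S0 + 1/5*a_S1 + 1/20*a_S2 + 3/10*a_S3 + 2/5*a_S4
  a_S3 = 9/20*a_S0 + 1/4*a_S1 + 0*a_S2 + 0*a_S3 + 3/10*a_S4

Substituting a_S0 = 1 and a_S4 = 0, rearrange to (I - Q) a = r where r[i] = P(i -> S0):
  [2/5, -3/20, -1/20] . (a_S1, a_S2, a_S3) = 1/5
  [-1/5, 19/20, -3/10] . (a_S1, a_S2, a_S3) = 1/20
  [-1/4, 0, 1] . (a_S1, a_S2, a_S3) = 9/20

Solving yields:
  a_S1 = 1913/2615
  a_S2 = 1063/2615
  a_S3 = 331/523

Starting state is S2, so the absorption probability is a_S2 = 1063/2615.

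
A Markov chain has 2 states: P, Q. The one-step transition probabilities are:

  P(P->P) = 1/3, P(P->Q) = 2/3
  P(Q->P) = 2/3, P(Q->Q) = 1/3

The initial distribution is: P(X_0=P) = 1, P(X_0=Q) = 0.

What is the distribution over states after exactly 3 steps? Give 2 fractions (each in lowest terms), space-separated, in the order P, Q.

Answer: 13/27 14/27

Derivation:
Propagating the distribution step by step (d_{t+1} = d_t * P):
d_0 = (P=1, Q=0)
  d_1[P] = 1*1/3 + 0*2/3 = 1/3
  d_1[Q] = 1*2/3 + 0*1/3 = 2/3
d_1 = (P=1/3, Q=2/3)
  d_2[P] = 1/3*1/3 + 2/3*2/3 = 5/9
  d_2[Q] = 1/3*2/3 + 2/3*1/3 = 4/9
d_2 = (P=5/9, Q=4/9)
  d_3[P] = 5/9*1/3 + 4/9*2/3 = 13/27
  d_3[Q] = 5/9*2/3 + 4/9*1/3 = 14/27
d_3 = (P=13/27, Q=14/27)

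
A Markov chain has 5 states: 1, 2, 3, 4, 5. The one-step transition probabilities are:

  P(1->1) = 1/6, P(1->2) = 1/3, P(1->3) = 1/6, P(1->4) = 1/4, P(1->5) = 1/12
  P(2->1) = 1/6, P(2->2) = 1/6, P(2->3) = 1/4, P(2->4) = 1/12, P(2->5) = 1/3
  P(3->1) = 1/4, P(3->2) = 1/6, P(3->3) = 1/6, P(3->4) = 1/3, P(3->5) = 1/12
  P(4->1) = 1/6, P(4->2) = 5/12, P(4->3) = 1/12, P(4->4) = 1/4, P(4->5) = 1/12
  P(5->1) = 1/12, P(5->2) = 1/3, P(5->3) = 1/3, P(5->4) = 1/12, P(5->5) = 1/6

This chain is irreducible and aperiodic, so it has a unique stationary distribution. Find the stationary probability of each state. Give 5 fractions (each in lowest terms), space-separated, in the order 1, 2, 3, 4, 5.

The stationary distribution satisfies pi = pi * P, i.e.:
  pi_1 = 1/6*pi_1 + 1/6*pi_2 + 1/4*pi_3 + 1/6*pi_4 + 1/12*pi_5
  pi_2 = 1/3*pi_1 + 1/6*pi_2 + 1/6*pi_3 + 5/12*pi_4 + 1/3*pi_5
  pi_3 = 1/6*pi_1 + 1/4*pi_2 + 1/6*pi_3 + 1/12*pi_4 + 1/3*pi_5
  pi_4 = 1/4*pi_1 + 1/12*pi_2 + 1/3*pi_3 + 1/4*pi_4 + 1/12*pi_5
  pi_5 = 1/12*pi_1 + 1/3*pi_2 + 1/12*pi_3 + 1/12*pi_4 + 1/6*pi_5
with normalization: pi_1 + pi_2 + pi_3 + pi_4 + pi_5 = 1.

Using the first 4 balance equations plus normalization, the linear system A*pi = b is:
  [-5/6, 1/6, 1/4, 1/6, 1/12] . pi = 0
  [1/3, -5/6, 1/6, 5/12, 1/3] . pi = 0
  [1/6, 1/4, -5/6, 1/12, 1/3] . pi = 0
  [1/4, 1/12, 1/3, -3/4, 1/12] . pi = 0
  [1, 1, 1, 1, 1] . pi = 1

Solving yields:
  pi_1 = 3921/23113
  pi_2 = 6262/23113
  pi_3 = 4635/23113
  pi_4 = 4486/23113
  pi_5 = 3809/23113

Verification (pi * P):
  3921/23113*1/6 + 6262/23113*1/6 + 4635/23113*1/4 + 4486/23113*1/6 + 3809/23113*1/12 = 3921/23113 = pi_1  (ok)
  3921/23113*1/3 + 6262/23113*1/6 + 4635/23113*1/6 + 4486/23113*5/12 + 3809/23113*1/3 = 6262/23113 = pi_2  (ok)
  3921/23113*1/6 + 6262/23113*1/4 + 4635/23113*1/6 + 4486/23113*1/12 + 3809/23113*1/3 = 4635/23113 = pi_3  (ok)
  3921/23113*1/4 + 6262/23113*1/12 + 4635/23113*1/3 + 4486/23113*1/4 + 3809/23113*1/12 = 4486/23113 = pi_4  (ok)
  3921/23113*1/12 + 6262/23113*1/3 + 4635/23113*1/12 + 4486/23113*1/12 + 3809/23113*1/6 = 3809/23113 = pi_5  (ok)

Answer: 3921/23113 6262/23113 4635/23113 4486/23113 3809/23113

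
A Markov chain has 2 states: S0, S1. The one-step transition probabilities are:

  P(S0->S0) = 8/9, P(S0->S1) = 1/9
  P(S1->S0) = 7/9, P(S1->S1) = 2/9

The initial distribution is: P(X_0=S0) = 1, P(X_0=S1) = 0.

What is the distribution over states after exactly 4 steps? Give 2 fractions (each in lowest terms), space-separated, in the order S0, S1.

Propagating the distribution step by step (d_{t+1} = d_t * P):
d_0 = (S0=1, S1=0)
  d_1[S0] = 1*8/9 + 0*7/9 = 8/9
  d_1[S1] = 1*1/9 + 0*2/9 = 1/9
d_1 = (S0=8/9, S1=1/9)
  d_2[S0] = 8/9*8/9 + 1/9*7/9 = 71/81
  d_2[S1] = 8/9*1/9 + 1/9*2/9 = 10/81
d_2 = (S0=71/81, S1=10/81)
  d_3[S0] = 71/81*8/9 + 10/81*7/9 = 638/729
  d_3[S1] = 71/81*1/9 + 10/81*2/9 = 91/729
d_3 = (S0=638/729, S1=91/729)
  d_4[S0] = 638/729*8/9 + 91/729*7/9 = 5741/6561
  d_4[S1] = 638/729*1/9 + 91/729*2/9 = 820/6561
d_4 = (S0=5741/6561, S1=820/6561)

Answer: 5741/6561 820/6561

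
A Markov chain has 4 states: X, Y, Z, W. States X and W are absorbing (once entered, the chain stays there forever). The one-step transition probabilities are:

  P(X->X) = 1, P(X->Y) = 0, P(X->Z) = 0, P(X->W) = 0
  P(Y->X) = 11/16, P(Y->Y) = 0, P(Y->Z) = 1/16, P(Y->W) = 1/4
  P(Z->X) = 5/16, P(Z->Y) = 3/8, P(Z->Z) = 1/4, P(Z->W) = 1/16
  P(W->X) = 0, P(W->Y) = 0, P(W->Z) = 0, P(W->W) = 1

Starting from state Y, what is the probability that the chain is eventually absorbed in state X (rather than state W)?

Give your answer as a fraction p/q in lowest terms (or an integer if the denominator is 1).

Let a_i = P(absorbed in X | start in state i).
Boundary conditions: a_X = 1, a_W = 0.
For each transient state i, a_i = sum_j P(i->j) * a_j:
  a_Y = 11/16*a_X + 0*a_Y + 1/16*a_Z + 1/4*a_W
  a_Z = 5/16*a_X + 3/8*a_Y + 1/4*a_Z + 1/16*a_W

Substituting a_X = 1 and a_W = 0, rearrange to (I - Q) a = r where r[i] = P(i -> X):
  [1, -1/16] . (a_Y, a_Z) = 11/16
  [-3/8, 3/4] . (a_Y, a_Z) = 5/16

Solving yields:
  a_Y = 137/186
  a_Z = 73/93

Starting state is Y, so the absorption probability is a_Y = 137/186.

Answer: 137/186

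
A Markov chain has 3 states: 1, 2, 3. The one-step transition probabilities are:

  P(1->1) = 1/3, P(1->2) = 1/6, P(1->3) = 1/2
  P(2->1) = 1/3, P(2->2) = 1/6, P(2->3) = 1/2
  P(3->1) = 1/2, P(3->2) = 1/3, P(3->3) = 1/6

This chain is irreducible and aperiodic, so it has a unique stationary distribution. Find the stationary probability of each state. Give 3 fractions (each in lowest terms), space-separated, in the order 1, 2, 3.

The stationary distribution satisfies pi = pi * P, i.e.:
  pi_1 = 1/3*pi_1 + 1/3*pi_2 + 1/2*pi_3
  pi_2 = 1/6*pi_1 + 1/6*pi_2 + 1/3*pi_3
  pi_3 = 1/2*pi_1 + 1/2*pi_2 + 1/6*pi_3
with normalization: pi_1 + pi_2 + pi_3 = 1.

Using the first 2 balance equations plus normalization, the linear system A*pi = b is:
  [-2/3, 1/3, 1/2] . pi = 0
  [1/6, -5/6, 1/3] . pi = 0
  [1, 1, 1] . pi = 1

Solving yields:
  pi_1 = 19/48
  pi_2 = 11/48
  pi_3 = 3/8

Verification (pi * P):
  19/48*1/3 + 11/48*1/3 + 3/8*1/2 = 19/48 = pi_1  (ok)
  19/48*1/6 + 11/48*1/6 + 3/8*1/3 = 11/48 = pi_2  (ok)
  19/48*1/2 + 11/48*1/2 + 3/8*1/6 = 3/8 = pi_3  (ok)

Answer: 19/48 11/48 3/8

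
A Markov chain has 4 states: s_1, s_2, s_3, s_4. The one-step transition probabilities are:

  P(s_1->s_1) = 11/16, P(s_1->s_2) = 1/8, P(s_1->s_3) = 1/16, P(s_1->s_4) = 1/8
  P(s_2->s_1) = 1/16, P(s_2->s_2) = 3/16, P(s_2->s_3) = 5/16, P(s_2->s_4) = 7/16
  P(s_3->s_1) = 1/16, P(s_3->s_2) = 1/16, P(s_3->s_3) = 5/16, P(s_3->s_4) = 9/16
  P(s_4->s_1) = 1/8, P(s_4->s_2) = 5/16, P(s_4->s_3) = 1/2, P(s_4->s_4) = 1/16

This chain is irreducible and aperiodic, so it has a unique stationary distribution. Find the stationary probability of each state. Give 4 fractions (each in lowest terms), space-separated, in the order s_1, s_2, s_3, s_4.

The stationary distribution satisfies pi = pi * P, i.e.:
  pi_s_1 = 11/16*pi_s_1 + 1/16*pi_s_2 + 1/16*pi_s_3 + 1/8*pi_s_4
  pi_s_2 = 1/8*pi_s_1 + 3/16*pi_s_2 + 1/16*pi_s_3 + 5/16*pi_s_4
  pi_s_3 = 1/16*pi_s_1 + 5/16*pi_s_2 + 5/16*pi_s_3 + 1/2*pi_s_4
  pi_s_4 = 1/8*pi_s_1 + 7/16*pi_s_2 + 9/16*pi_s_3 + 1/16*pi_s_4
with normalization: pi_s_1 + pi_s_2 + pi_s_3 + pi_s_4 = 1.

Using the first 3 balance equations plus normalization, the linear system A*pi = b is:
  [-5/16, 1/16, 1/16, 1/8] . pi = 0
  [1/8, -13/16, 1/16, 5/16] . pi = 0
  [1/16, 5/16, -11/16, 1/2] . pi = 0
  [1, 1, 1, 1] . pi = 1

Solving yields:
  pi_s_1 = 117/541
  pi_s_2 = 93/541
  pi_s_3 = 170/541
  pi_s_4 = 161/541

Verification (pi * P):
  117/541*11/16 + 93/541*1/16 + 170/541*1/16 + 161/541*1/8 = 117/541 = pi_s_1  (ok)
  117/541*1/8 + 93/541*3/16 + 170/541*1/16 + 161/541*5/16 = 93/541 = pi_s_2  (ok)
  117/541*1/16 + 93/541*5/16 + 170/541*5/16 + 161/541*1/2 = 170/541 = pi_s_3  (ok)
  117/541*1/8 + 93/541*7/16 + 170/541*9/16 + 161/541*1/16 = 161/541 = pi_s_4  (ok)

Answer: 117/541 93/541 170/541 161/541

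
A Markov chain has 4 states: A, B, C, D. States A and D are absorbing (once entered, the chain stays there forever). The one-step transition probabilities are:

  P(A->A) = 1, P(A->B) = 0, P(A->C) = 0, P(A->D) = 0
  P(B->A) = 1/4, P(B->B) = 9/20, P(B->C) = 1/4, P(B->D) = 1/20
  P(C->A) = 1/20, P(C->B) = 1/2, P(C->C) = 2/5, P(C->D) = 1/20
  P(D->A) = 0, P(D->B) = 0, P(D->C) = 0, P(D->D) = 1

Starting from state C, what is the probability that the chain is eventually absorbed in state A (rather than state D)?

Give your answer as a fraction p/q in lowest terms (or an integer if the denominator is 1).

Let a_i = P(absorbed in A | start in state i).
Boundary conditions: a_A = 1, a_D = 0.
For each transient state i, a_i = sum_j P(i->j) * a_j:
  a_B = 1/4*a_A + 9/20*a_B + 1/4*a_C + 1/20*a_D
  a_C = 1/20*a_A + 1/2*a_B + 2/5*a_C + 1/20*a_D

Substituting a_A = 1 and a_D = 0, rearrange to (I - Q) a = r where r[i] = P(i -> A):
  [11/20, -1/4] . (a_B, a_C) = 1/4
  [-1/2, 3/5] . (a_B, a_C) = 1/20

Solving yields:
  a_B = 65/82
  a_C = 61/82

Starting state is C, so the absorption probability is a_C = 61/82.

Answer: 61/82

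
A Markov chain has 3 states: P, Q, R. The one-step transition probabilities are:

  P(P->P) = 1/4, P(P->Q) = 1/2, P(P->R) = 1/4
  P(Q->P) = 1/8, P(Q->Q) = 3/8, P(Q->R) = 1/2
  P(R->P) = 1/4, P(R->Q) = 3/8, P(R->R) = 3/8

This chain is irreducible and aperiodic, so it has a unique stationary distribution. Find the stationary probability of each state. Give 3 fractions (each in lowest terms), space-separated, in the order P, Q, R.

The stationary distribution satisfies pi = pi * P, i.e.:
  pi_P = 1/4*pi_P + 1/8*pi_Q + 1/4*pi_R
  pi_Q = 1/2*pi_P + 3/8*pi_Q + 3/8*pi_R
  pi_R = 1/4*pi_P + 1/2*pi_Q + 3/8*pi_R
with normalization: pi_P + pi_Q + pi_R = 1.

Using the first 2 balance equations plus normalization, the linear system A*pi = b is:
  [-3/4, 1/8, 1/4] . pi = 0
  [1/2, -5/8, 3/8] . pi = 0
  [1, 1, 1] . pi = 1

Solving yields:
  pi_P = 1/5
  pi_Q = 2/5
  pi_R = 2/5

Verification (pi * P):
  1/5*1/4 + 2/5*1/8 + 2/5*1/4 = 1/5 = pi_P  (ok)
  1/5*1/2 + 2/5*3/8 + 2/5*3/8 = 2/5 = pi_Q  (ok)
  1/5*1/4 + 2/5*1/2 + 2/5*3/8 = 2/5 = pi_R  (ok)

Answer: 1/5 2/5 2/5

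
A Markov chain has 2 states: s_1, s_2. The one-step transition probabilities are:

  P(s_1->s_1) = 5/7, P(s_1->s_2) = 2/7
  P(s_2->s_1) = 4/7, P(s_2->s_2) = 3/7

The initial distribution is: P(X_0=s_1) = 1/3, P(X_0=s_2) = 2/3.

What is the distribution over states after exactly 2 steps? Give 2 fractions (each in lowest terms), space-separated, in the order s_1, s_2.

Propagating the distribution step by step (d_{t+1} = d_t * P):
d_0 = (s_1=1/3, s_2=2/3)
  d_1[s_1] = 1/3*5/7 + 2/3*4/7 = 13/21
  d_1[s_2] = 1/3*2/7 + 2/3*3/7 = 8/21
d_1 = (s_1=13/21, s_2=8/21)
  d_2[s_1] = 13/21*5/7 + 8/21*4/7 = 97/147
  d_2[s_2] = 13/21*2/7 + 8/21*3/7 = 50/147
d_2 = (s_1=97/147, s_2=50/147)

Answer: 97/147 50/147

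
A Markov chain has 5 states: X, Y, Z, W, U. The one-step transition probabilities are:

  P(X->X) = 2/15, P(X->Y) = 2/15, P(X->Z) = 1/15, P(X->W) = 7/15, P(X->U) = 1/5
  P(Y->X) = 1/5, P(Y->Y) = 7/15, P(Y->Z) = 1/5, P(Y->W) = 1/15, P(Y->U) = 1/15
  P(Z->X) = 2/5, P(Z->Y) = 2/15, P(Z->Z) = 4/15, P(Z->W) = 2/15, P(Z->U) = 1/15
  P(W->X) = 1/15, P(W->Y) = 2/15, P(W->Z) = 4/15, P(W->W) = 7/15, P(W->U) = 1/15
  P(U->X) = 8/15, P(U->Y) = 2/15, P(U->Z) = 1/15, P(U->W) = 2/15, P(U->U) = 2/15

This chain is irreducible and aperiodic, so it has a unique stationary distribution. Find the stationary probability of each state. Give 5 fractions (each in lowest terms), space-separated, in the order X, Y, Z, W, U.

The stationary distribution satisfies pi = pi * P, i.e.:
  pi_X = 2/15*pi_X + 1/5*pi_Y + 2/5*pi_Z + 1/15*pi_W + 8/15*pi_U
  pi_Y = 2/15*pi_X + 7/15*pi_Y + 2/15*pi_Z + 2/15*pi_W + 2/15*pi_U
  pi_Z = 1/15*pi_X + 1/5*pi_Y + 4/15*pi_Z + 4/15*pi_W + 1/15*pi_U
  pi_W = 7/15*pi_X + 1/15*pi_Y + 2/15*pi_Z + 7/15*pi_W + 2/15*pi_U
  pi_U = 1/5*pi_X + 1/15*pi_Y + 1/15*pi_Z + 1/15*pi_W + 2/15*pi_U
with normalization: pi_X + pi_Y + pi_Z + pi_W + pi_U = 1.

Using the first 4 balance equations plus normalization, the linear system A*pi = b is:
  [-13/15, 1/5, 2/5, 1/15, 8/15] . pi = 0
  [2/15, -8/15, 2/15, 2/15, 2/15] . pi = 0
  [1/15, 1/5, -11/15, 4/15, 1/15] . pi = 0
  [7/15, 1/15, 2/15, -8/15, 2/15] . pi = 0
  [1, 1, 1, 1, 1] . pi = 1

Solving yields:
  pi_X = 65/297
  pi_Y = 1/5
  pi_Z = 2807/14850
  pi_W = 2149/7425
  pi_U = 61/594

Verification (pi * P):
  65/297*2/15 + 1/5*1/5 + 2807/14850*2/5 + 2149/7425*1/15 + 61/594*8/15 = 65/297 = pi_X  (ok)
  65/297*2/15 + 1/5*7/15 + 2807/14850*2/15 + 2149/7425*2/15 + 61/594*2/15 = 1/5 = pi_Y  (ok)
  65/297*1/15 + 1/5*1/5 + 2807/14850*4/15 + 2149/7425*4/15 + 61/594*1/15 = 2807/14850 = pi_Z  (ok)
  65/297*7/15 + 1/5*1/15 + 2807/14850*2/15 + 2149/7425*7/15 + 61/594*2/15 = 2149/7425 = pi_W  (ok)
  65/297*1/5 + 1/5*1/15 + 2807/14850*1/15 + 2149/7425*1/15 + 61/594*2/15 = 61/594 = pi_U  (ok)

Answer: 65/297 1/5 2807/14850 2149/7425 61/594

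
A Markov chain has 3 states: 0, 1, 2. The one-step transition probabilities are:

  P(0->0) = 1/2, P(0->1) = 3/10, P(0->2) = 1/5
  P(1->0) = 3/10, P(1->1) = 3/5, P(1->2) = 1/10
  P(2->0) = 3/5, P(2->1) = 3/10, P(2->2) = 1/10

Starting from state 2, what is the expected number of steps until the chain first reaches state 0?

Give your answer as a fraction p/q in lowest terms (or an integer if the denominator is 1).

Let h_i = expected steps to first reach 0 from state i.
Boundary: h_0 = 0.
First-step equations for the other states:
  h_1 = 1 + 3/10*h_0 + 3/5*h_1 + 1/10*h_2
  h_2 = 1 + 3/5*h_0 + 3/10*h_1 + 1/10*h_2

Substituting h_0 = 0 and rearranging gives the linear system (I - Q) h = 1:
  [2/5, -1/10] . (h_1, h_2) = 1
  [-3/10, 9/10] . (h_1, h_2) = 1

Solving yields:
  h_1 = 100/33
  h_2 = 70/33

Starting state is 2, so the expected hitting time is h_2 = 70/33.

Answer: 70/33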